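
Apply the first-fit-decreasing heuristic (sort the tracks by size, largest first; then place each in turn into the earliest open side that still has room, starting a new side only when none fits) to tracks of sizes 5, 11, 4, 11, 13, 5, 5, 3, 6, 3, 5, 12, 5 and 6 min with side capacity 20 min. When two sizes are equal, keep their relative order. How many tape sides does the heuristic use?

Sorted descending: 13, 12, 11, 11, 6, 6, 5, 5, 5, 5, 5, 4, 3, 3.
  13 → side 1 (new)  [load 13/20]
  12 → side 2 (new)  [load 12/20]
  11 → side 3 (new)  [load 11/20]
  11 → side 4 (new)  [load 11/20]
  6 → side 1  [load 19/20]
  6 → side 2  [load 18/20]
  5 → side 3  [load 16/20]
  5 → side 4  [load 16/20]
  5 → side 5 (new)  [load 5/20]
  5 → side 5  [load 10/20]
  5 → side 5  [load 15/20]
  4 → side 3  [load 20/20]
  3 → side 4  [load 19/20]
  3 → side 5  [load 18/20]
5 tape sides opened.

5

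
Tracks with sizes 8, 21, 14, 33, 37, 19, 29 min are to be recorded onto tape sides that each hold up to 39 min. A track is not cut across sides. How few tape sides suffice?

Total = 37 + 33 + 29 + 21 + 19 + 14 + 8 = 161 min.
Lower bound: ⌈161/39⌉ = 5 tape sides.
A packing using 5 tape sides:
  side 1: 37 = 37
  side 2: 33 = 33
  side 3: 29 + 8 = 37
  side 4: 21 + 14 = 35
  side 5: 19 = 19
This matches the lower bound, so 5 is optimal.

5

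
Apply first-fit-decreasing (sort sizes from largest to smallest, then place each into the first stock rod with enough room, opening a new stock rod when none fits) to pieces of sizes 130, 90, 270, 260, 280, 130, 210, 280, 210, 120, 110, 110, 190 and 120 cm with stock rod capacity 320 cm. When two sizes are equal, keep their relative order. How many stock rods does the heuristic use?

9

Sorted descending: 280, 280, 270, 260, 210, 210, 190, 130, 130, 120, 120, 110, 110, 90.
  280 → stock rod 1 (new)  [load 280/320]
  280 → stock rod 2 (new)  [load 280/320]
  270 → stock rod 3 (new)  [load 270/320]
  260 → stock rod 4 (new)  [load 260/320]
  210 → stock rod 5 (new)  [load 210/320]
  210 → stock rod 6 (new)  [load 210/320]
  190 → stock rod 7 (new)  [load 190/320]
  130 → stock rod 7  [load 320/320]
  130 → stock rod 8 (new)  [load 130/320]
  120 → stock rod 8  [load 250/320]
  120 → stock rod 9 (new)  [load 120/320]
  110 → stock rod 5  [load 320/320]
  110 → stock rod 6  [load 320/320]
  90 → stock rod 9  [load 210/320]
9 stock rods opened.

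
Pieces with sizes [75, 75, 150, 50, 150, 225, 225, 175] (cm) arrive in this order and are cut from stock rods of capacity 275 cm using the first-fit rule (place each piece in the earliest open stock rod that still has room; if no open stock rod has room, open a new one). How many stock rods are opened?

6

  75 → stock rod 1 (new)  [load 75/275]
  75 → stock rod 1  [load 150/275]
  150 → stock rod 2 (new)  [load 150/275]
  50 → stock rod 1  [load 200/275]
  150 → stock rod 3 (new)  [load 150/275]
  225 → stock rod 4 (new)  [load 225/275]
  225 → stock rod 5 (new)  [load 225/275]
  175 → stock rod 6 (new)  [load 175/275]
6 stock rods opened.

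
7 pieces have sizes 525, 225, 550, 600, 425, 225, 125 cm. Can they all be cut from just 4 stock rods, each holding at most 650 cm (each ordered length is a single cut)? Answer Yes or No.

Total = 2675 cm; ⌈2675/650⌉ = 5.
At least 5 stock rods are required, but only 4 are allowed.

No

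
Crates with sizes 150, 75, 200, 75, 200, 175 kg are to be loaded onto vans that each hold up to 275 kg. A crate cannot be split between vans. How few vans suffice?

Total = 200 + 200 + 175 + 150 + 75 + 75 = 875 kg.
Lower bound: ⌈875/275⌉ = 4 vans.
A packing using 4 vans:
  van 1: 200 + 75 = 275
  van 2: 200 + 75 = 275
  van 3: 175 = 175
  van 4: 150 = 150
This matches the lower bound, so 4 is optimal.

4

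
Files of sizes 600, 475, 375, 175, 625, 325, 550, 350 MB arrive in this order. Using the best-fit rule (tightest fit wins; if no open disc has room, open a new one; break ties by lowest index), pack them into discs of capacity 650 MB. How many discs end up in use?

  600 → disc 1 (new)  [load 600/650]
  475 → disc 2 (new)  [load 475/650]
  375 → disc 3 (new)  [load 375/650]
  175 → disc 2  [load 650/650]
  625 → disc 4 (new)  [load 625/650]
  325 → disc 5 (new)  [load 325/650]
  550 → disc 6 (new)  [load 550/650]
  350 → disc 7 (new)  [load 350/650]
7 discs opened.

7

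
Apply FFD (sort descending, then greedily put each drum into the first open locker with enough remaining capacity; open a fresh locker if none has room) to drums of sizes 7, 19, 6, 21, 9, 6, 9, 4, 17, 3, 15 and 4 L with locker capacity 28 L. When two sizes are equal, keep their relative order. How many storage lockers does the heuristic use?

5

Sorted descending: 21, 19, 17, 15, 9, 9, 7, 6, 6, 4, 4, 3.
  21 → locker 1 (new)  [load 21/28]
  19 → locker 2 (new)  [load 19/28]
  17 → locker 3 (new)  [load 17/28]
  15 → locker 4 (new)  [load 15/28]
  9 → locker 2  [load 28/28]
  9 → locker 3  [load 26/28]
  7 → locker 1  [load 28/28]
  6 → locker 4  [load 21/28]
  6 → locker 4  [load 27/28]
  4 → locker 5 (new)  [load 4/28]
  4 → locker 5  [load 8/28]
  3 → locker 5  [load 11/28]
5 storage lockers opened.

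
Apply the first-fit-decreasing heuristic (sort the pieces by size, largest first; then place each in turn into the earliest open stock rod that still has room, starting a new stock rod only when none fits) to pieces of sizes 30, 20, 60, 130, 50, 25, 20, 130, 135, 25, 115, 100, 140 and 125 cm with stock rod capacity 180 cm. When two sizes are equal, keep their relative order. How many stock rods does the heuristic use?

7

Sorted descending: 140, 135, 130, 130, 125, 115, 100, 60, 50, 30, 25, 25, 20, 20.
  140 → stock rod 1 (new)  [load 140/180]
  135 → stock rod 2 (new)  [load 135/180]
  130 → stock rod 3 (new)  [load 130/180]
  130 → stock rod 4 (new)  [load 130/180]
  125 → stock rod 5 (new)  [load 125/180]
  115 → stock rod 6 (new)  [load 115/180]
  100 → stock rod 7 (new)  [load 100/180]
  60 → stock rod 6  [load 175/180]
  50 → stock rod 3  [load 180/180]
  30 → stock rod 1  [load 170/180]
  25 → stock rod 2  [load 160/180]
  25 → stock rod 4  [load 155/180]
  20 → stock rod 2  [load 180/180]
  20 → stock rod 4  [load 175/180]
7 stock rods opened.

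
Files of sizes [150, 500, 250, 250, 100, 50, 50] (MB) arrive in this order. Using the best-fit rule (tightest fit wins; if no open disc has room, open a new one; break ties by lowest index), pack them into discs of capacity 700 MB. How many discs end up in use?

  150 → disc 1 (new)  [load 150/700]
  500 → disc 1  [load 650/700]
  250 → disc 2 (new)  [load 250/700]
  250 → disc 2  [load 500/700]
  100 → disc 2  [load 600/700]
  50 → disc 1  [load 700/700]
  50 → disc 2  [load 650/700]
2 discs opened.

2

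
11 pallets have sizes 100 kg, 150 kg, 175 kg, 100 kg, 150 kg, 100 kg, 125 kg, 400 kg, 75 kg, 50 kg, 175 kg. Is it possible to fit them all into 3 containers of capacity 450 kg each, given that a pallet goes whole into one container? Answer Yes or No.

Total = 1600 kg; ⌈1600/450⌉ = 4.
At least 4 containers are required, but only 3 are allowed.

No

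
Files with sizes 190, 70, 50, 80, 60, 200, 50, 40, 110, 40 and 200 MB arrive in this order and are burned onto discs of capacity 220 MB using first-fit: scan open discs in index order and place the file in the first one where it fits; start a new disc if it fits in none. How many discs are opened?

  190 → disc 1 (new)  [load 190/220]
  70 → disc 2 (new)  [load 70/220]
  50 → disc 2  [load 120/220]
  80 → disc 2  [load 200/220]
  60 → disc 3 (new)  [load 60/220]
  200 → disc 4 (new)  [load 200/220]
  50 → disc 3  [load 110/220]
  40 → disc 3  [load 150/220]
  110 → disc 5 (new)  [load 110/220]
  40 → disc 3  [load 190/220]
  200 → disc 6 (new)  [load 200/220]
6 discs opened.

6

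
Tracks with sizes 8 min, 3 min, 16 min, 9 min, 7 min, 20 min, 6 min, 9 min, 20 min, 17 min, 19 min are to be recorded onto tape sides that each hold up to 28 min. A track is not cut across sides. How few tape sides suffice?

Total = 20 + 20 + 19 + 17 + 16 + 9 + 9 + 8 + 7 + 6 + 3 = 134 min.
Lower bound: ⌈134/28⌉ = 5 tape sides.
A packing using 5 tape sides:
  side 1: 20 + 8 = 28
  side 2: 20 + 7 = 27
  side 3: 19 + 9 = 28
  side 4: 17 + 9 = 26
  side 5: 16 + 6 + 3 = 25
This matches the lower bound, so 5 is optimal.

5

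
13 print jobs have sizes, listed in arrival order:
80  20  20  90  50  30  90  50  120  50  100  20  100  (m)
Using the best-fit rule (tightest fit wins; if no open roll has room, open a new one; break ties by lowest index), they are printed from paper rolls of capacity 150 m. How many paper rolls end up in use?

6

  80 → roll 1 (new)  [load 80/150]
  20 → roll 1  [load 100/150]
  20 → roll 1  [load 120/150]
  90 → roll 2 (new)  [load 90/150]
  50 → roll 2  [load 140/150]
  30 → roll 1  [load 150/150]
  90 → roll 3 (new)  [load 90/150]
  50 → roll 3  [load 140/150]
  120 → roll 4 (new)  [load 120/150]
  50 → roll 5 (new)  [load 50/150]
  100 → roll 5  [load 150/150]
  20 → roll 4  [load 140/150]
  100 → roll 6 (new)  [load 100/150]
6 paper rolls opened.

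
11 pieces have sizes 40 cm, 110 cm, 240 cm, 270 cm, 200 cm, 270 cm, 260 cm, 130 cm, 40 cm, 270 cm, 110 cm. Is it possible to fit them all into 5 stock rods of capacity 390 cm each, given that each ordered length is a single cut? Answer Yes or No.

Total = 1940 cm; ⌈1940/390⌉ = 5.
6 pieces each exceed half the capacity and cannot share a stock rod, forcing at least 6 stock rods.
At least 6 stock rods are required, but only 5 are allowed.

No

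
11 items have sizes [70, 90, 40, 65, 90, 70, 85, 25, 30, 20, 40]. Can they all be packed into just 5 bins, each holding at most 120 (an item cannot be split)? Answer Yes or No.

Total = 625; ⌈625/120⌉ = 6.
At least 6 bins are required, but only 5 are allowed.

No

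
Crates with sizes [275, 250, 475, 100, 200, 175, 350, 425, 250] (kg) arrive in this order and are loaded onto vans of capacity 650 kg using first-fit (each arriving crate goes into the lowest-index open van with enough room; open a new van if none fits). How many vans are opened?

5

  275 → van 1 (new)  [load 275/650]
  250 → van 1  [load 525/650]
  475 → van 2 (new)  [load 475/650]
  100 → van 1  [load 625/650]
  200 → van 3 (new)  [load 200/650]
  175 → van 2  [load 650/650]
  350 → van 3  [load 550/650]
  425 → van 4 (new)  [load 425/650]
  250 → van 5 (new)  [load 250/650]
5 vans opened.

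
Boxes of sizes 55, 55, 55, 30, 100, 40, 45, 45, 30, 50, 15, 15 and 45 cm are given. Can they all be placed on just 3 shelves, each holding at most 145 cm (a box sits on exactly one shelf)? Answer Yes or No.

No

Total = 580 cm; ⌈580/145⌉ = 4.
At least 4 shelves are required, but only 3 are allowed.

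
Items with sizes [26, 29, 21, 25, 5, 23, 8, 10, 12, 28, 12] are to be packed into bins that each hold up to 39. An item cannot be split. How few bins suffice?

Total = 29 + 28 + 26 + 25 + 23 + 21 + 12 + 12 + 10 + 8 + 5 = 199.
Lower bound: ⌈199/39⌉ = 6 bins.
A packing using 6 bins:
  bin 1: 29 + 10 = 39
  bin 2: 28 + 8 = 36
  bin 3: 26 + 12 = 38
  bin 4: 25 + 12 = 37
  bin 5: 23 + 5 = 28
  bin 6: 21 = 21
This matches the lower bound, so 6 is optimal.

6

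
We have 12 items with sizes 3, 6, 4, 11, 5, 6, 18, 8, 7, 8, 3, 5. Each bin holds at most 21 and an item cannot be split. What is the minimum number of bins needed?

4

Total = 18 + 11 + 8 + 8 + 7 + 6 + 6 + 5 + 5 + 4 + 3 + 3 = 84.
Lower bound: ⌈84/21⌉ = 4 bins.
A packing using 4 bins:
  bin 1: 18 + 3 = 21
  bin 2: 11 + 7 + 3 = 21
  bin 3: 8 + 8 + 5 = 21
  bin 4: 6 + 6 + 5 + 4 = 21
This matches the lower bound, so 4 is optimal.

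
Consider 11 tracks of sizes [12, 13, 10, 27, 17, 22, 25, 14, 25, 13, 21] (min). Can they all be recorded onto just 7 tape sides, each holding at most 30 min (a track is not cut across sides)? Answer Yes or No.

No

Total = 199 min; ⌈199/30⌉ = 7.
The bound of 7 does not rule out 7, but exhaustive search shows no assignment into 7 tape sides of capacity 30 min exists — the minimum is 8.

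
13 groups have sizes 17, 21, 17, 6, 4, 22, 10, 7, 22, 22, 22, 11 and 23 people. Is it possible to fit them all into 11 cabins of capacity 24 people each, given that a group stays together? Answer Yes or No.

A valid assignment using 10 cabins:
  cabin 1: 23 = 23
  cabin 2: 22 = 22
  cabin 3: 22 = 22
  cabin 4: 22 = 22
  cabin 5: 22 = 22
  cabin 6: 21 = 21
  cabin 7: 17 + 7 = 24
  cabin 8: 17 + 6 = 23
  cabin 9: 11 + 10 = 21
  cabin 10: 4 = 4
That uses only 10 ≤ 11, so 11 cabins are enough.

Yes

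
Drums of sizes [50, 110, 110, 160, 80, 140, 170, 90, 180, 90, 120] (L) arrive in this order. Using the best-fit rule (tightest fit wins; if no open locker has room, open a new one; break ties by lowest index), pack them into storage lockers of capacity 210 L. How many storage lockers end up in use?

  50 → locker 1 (new)  [load 50/210]
  110 → locker 1  [load 160/210]
  110 → locker 2 (new)  [load 110/210]
  160 → locker 3 (new)  [load 160/210]
  80 → locker 2  [load 190/210]
  140 → locker 4 (new)  [load 140/210]
  170 → locker 5 (new)  [load 170/210]
  90 → locker 6 (new)  [load 90/210]
  180 → locker 7 (new)  [load 180/210]
  90 → locker 6  [load 180/210]
  120 → locker 8 (new)  [load 120/210]
8 storage lockers opened.

8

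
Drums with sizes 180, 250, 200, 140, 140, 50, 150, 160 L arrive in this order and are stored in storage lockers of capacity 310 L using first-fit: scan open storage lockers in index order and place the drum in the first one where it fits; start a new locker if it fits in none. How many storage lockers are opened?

  180 → locker 1 (new)  [load 180/310]
  250 → locker 2 (new)  [load 250/310]
  200 → locker 3 (new)  [load 200/310]
  140 → locker 4 (new)  [load 140/310]
  140 → locker 4  [load 280/310]
  50 → locker 1  [load 230/310]
  150 → locker 5 (new)  [load 150/310]
  160 → locker 5  [load 310/310]
5 storage lockers opened.

5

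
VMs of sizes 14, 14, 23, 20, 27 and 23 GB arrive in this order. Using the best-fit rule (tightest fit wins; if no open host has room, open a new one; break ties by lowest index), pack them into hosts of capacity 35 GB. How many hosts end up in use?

5

  14 → host 1 (new)  [load 14/35]
  14 → host 1  [load 28/35]
  23 → host 2 (new)  [load 23/35]
  20 → host 3 (new)  [load 20/35]
  27 → host 4 (new)  [load 27/35]
  23 → host 5 (new)  [load 23/35]
5 hosts opened.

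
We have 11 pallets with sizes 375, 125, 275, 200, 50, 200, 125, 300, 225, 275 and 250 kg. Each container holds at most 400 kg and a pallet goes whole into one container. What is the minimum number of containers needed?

7

Total = 375 + 300 + 275 + 275 + 250 + 225 + 200 + 200 + 125 + 125 + 50 = 2400 kg.
Lower bound: ⌈2400/400⌉ = 6 containers.
A packing using 7 containers:
  container 1: 375 = 375
  container 2: 300 + 50 = 350
  container 3: 275 + 125 = 400
  container 4: 275 + 125 = 400
  container 5: 250 = 250
  container 6: 225 = 225
  container 7: 200 + 200 = 400
No arrangement into 6 containers stays within capacity, so 7 is optimal.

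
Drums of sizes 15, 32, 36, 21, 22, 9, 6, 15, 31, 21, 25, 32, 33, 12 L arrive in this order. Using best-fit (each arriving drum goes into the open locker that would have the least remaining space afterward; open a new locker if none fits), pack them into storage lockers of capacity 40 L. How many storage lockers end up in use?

  15 → locker 1 (new)  [load 15/40]
  32 → locker 2 (new)  [load 32/40]
  36 → locker 3 (new)  [load 36/40]
  21 → locker 1  [load 36/40]
  22 → locker 4 (new)  [load 22/40]
  9 → locker 4  [load 31/40]
  6 → locker 2  [load 38/40]
  15 → locker 5 (new)  [load 15/40]
  31 → locker 6 (new)  [load 31/40]
  21 → locker 5  [load 36/40]
  25 → locker 7 (new)  [load 25/40]
  32 → locker 8 (new)  [load 32/40]
  33 → locker 9 (new)  [load 33/40]
  12 → locker 7  [load 37/40]
9 storage lockers opened.

9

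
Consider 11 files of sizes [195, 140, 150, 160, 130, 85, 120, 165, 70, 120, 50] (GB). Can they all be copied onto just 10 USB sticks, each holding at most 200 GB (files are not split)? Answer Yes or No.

Yes

A valid assignment using 9 USB sticks:
  USB stick 1: 195 = 195
  USB stick 2: 165 = 165
  USB stick 3: 160 = 160
  USB stick 4: 150 + 50 = 200
  USB stick 5: 140 = 140
  USB stick 6: 130 + 70 = 200
  USB stick 7: 120 = 120
  USB stick 8: 120 = 120
  USB stick 9: 85 = 85
That uses only 9 ≤ 10, so 10 USB sticks are enough.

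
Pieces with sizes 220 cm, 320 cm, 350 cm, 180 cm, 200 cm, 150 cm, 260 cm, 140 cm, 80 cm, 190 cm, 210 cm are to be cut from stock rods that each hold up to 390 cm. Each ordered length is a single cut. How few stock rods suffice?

7

Total = 350 + 320 + 260 + 220 + 210 + 200 + 190 + 180 + 150 + 140 + 80 = 2300 cm.
Lower bound: ⌈2300/390⌉ = 6 stock rods.
A packing using 7 stock rods:
  stock rod 1: 350 = 350
  stock rod 2: 320 = 320
  stock rod 3: 260 + 80 = 340
  stock rod 4: 220 + 150 = 370
  stock rod 5: 210 + 180 = 390
  stock rod 6: 200 + 190 = 390
  stock rod 7: 140 = 140
No arrangement into 6 stock rods stays within capacity, so 7 is optimal.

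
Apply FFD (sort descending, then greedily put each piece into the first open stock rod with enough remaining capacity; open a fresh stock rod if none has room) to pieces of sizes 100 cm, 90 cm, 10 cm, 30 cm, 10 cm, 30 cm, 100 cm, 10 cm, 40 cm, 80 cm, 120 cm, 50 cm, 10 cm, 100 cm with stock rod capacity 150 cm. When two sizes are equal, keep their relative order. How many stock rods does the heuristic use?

Sorted descending: 120, 100, 100, 100, 90, 80, 50, 40, 30, 30, 10, 10, 10, 10.
  120 → stock rod 1 (new)  [load 120/150]
  100 → stock rod 2 (new)  [load 100/150]
  100 → stock rod 3 (new)  [load 100/150]
  100 → stock rod 4 (new)  [load 100/150]
  90 → stock rod 5 (new)  [load 90/150]
  80 → stock rod 6 (new)  [load 80/150]
  50 → stock rod 2  [load 150/150]
  40 → stock rod 3  [load 140/150]
  30 → stock rod 1  [load 150/150]
  30 → stock rod 4  [load 130/150]
  10 → stock rod 3  [load 150/150]
  10 → stock rod 4  [load 140/150]
  10 → stock rod 4  [load 150/150]
  10 → stock rod 5  [load 100/150]
6 stock rods opened.

6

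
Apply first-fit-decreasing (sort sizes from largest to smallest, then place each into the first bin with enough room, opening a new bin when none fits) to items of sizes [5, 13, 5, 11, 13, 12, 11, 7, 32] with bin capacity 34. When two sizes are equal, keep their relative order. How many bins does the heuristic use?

Sorted descending: 32, 13, 13, 12, 11, 11, 7, 5, 5.
  32 → bin 1 (new)  [load 32/34]
  13 → bin 2 (new)  [load 13/34]
  13 → bin 2  [load 26/34]
  12 → bin 3 (new)  [load 12/34]
  11 → bin 3  [load 23/34]
  11 → bin 3  [load 34/34]
  7 → bin 2  [load 33/34]
  5 → bin 4 (new)  [load 5/34]
  5 → bin 4  [load 10/34]
4 bins opened.

4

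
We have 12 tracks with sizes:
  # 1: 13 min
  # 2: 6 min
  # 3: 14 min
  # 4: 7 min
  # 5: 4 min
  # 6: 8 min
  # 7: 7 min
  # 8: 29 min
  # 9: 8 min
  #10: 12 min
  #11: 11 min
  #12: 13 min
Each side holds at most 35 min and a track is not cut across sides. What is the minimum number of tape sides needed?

Total = 29 + 14 + 13 + 13 + 12 + 11 + 8 + 8 + 7 + 7 + 6 + 4 = 132 min.
Lower bound: ⌈132/35⌉ = 4 tape sides.
A packing using 4 tape sides:
  side 1: 29 + 6 = 35
  side 2: 14 + 13 + 8 = 35
  side 3: 13 + 12 + 8 = 33
  side 4: 11 + 7 + 7 + 4 = 29
This matches the lower bound, so 4 is optimal.

4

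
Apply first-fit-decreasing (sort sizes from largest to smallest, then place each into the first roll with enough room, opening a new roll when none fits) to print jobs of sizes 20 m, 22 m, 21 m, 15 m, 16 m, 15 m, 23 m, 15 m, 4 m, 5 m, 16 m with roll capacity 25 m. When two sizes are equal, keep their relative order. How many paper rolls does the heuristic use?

9

Sorted descending: 23, 22, 21, 20, 16, 16, 15, 15, 15, 5, 4.
  23 → roll 1 (new)  [load 23/25]
  22 → roll 2 (new)  [load 22/25]
  21 → roll 3 (new)  [load 21/25]
  20 → roll 4 (new)  [load 20/25]
  16 → roll 5 (new)  [load 16/25]
  16 → roll 6 (new)  [load 16/25]
  15 → roll 7 (new)  [load 15/25]
  15 → roll 8 (new)  [load 15/25]
  15 → roll 9 (new)  [load 15/25]
  5 → roll 4  [load 25/25]
  4 → roll 3  [load 25/25]
9 paper rolls opened.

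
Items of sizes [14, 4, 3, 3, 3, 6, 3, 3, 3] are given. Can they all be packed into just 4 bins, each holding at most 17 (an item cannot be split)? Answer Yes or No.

A valid assignment using 3 bins:
  bin 1: 14 + 3 = 17
  bin 2: 6 + 4 + 3 + 3 = 16
  bin 3: 3 + 3 + 3 = 9
That uses only 3 ≤ 4, so 4 bins are enough.

Yes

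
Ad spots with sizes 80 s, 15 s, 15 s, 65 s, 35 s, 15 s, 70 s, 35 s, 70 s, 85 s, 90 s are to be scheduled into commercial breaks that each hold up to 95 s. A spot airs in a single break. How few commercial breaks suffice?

Total = 90 + 85 + 80 + 70 + 70 + 65 + 35 + 35 + 15 + 15 + 15 = 575 s.
Lower bound: ⌈575/95⌉ = 7 commercial breaks.
A packing using 7 commercial breaks:
  break 1: 90 = 90
  break 2: 85 = 85
  break 3: 80 + 15 = 95
  break 4: 70 + 15 = 85
  break 5: 70 + 15 = 85
  break 6: 65 = 65
  break 7: 35 + 35 = 70
This matches the lower bound, so 7 is optimal.

7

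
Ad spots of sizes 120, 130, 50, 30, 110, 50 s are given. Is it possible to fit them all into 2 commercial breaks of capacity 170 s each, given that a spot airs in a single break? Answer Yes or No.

No

Total = 490 s; ⌈490/170⌉ = 3.
At least 3 commercial breaks are required, but only 2 are allowed.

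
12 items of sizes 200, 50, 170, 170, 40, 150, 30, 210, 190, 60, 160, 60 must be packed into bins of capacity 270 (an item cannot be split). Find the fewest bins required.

Total = 210 + 200 + 190 + 170 + 170 + 160 + 150 + 60 + 60 + 50 + 40 + 30 = 1490.
Lower bound: ⌈1490/270⌉ = 6 bins.
Also, 7 items each exceed 135, and no two of those can share a bin, so at least 7 bins are needed.
A packing using 7 bins:
  bin 1: 210 + 60 = 270
  bin 2: 200 + 60 = 260
  bin 3: 190 + 50 + 30 = 270
  bin 4: 170 + 40 = 210
  bin 5: 170 = 170
  bin 6: 160 = 160
  bin 7: 150 = 150
This matches the lower bound, so 7 is optimal.

7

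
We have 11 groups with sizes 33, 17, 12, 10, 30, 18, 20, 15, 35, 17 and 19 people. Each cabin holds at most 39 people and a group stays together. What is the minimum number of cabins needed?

7

Total = 35 + 33 + 30 + 20 + 19 + 18 + 17 + 17 + 15 + 12 + 10 = 226 people.
Lower bound: ⌈226/39⌉ = 6 cabins.
A packing using 7 cabins:
  cabin 1: 35 = 35
  cabin 2: 33 = 33
  cabin 3: 30 = 30
  cabin 4: 20 + 19 = 39
  cabin 5: 18 + 17 = 35
  cabin 6: 17 + 15 = 32
  cabin 7: 12 + 10 = 22
No arrangement into 6 cabins stays within capacity, so 7 is optimal.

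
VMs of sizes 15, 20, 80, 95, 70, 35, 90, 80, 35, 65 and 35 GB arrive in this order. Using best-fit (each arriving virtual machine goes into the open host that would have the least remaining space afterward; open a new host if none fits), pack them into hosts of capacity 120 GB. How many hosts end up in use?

6

  15 → host 1 (new)  [load 15/120]
  20 → host 1  [load 35/120]
  80 → host 1  [load 115/120]
  95 → host 2 (new)  [load 95/120]
  70 → host 3 (new)  [load 70/120]
  35 → host 3  [load 105/120]
  90 → host 4 (new)  [load 90/120]
  80 → host 5 (new)  [load 80/120]
  35 → host 5  [load 115/120]
  65 → host 6 (new)  [load 65/120]
  35 → host 6  [load 100/120]
6 hosts opened.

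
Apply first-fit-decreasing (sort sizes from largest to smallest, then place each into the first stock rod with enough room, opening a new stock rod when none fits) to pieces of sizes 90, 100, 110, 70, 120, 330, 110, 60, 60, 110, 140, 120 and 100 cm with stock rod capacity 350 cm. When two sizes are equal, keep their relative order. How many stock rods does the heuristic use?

Sorted descending: 330, 140, 120, 120, 110, 110, 110, 100, 100, 90, 70, 60, 60.
  330 → stock rod 1 (new)  [load 330/350]
  140 → stock rod 2 (new)  [load 140/350]
  120 → stock rod 2  [load 260/350]
  120 → stock rod 3 (new)  [load 120/350]
  110 → stock rod 3  [load 230/350]
  110 → stock rod 3  [load 340/350]
  110 → stock rod 4 (new)  [load 110/350]
  100 → stock rod 4  [load 210/350]
  100 → stock rod 4  [load 310/350]
  90 → stock rod 2  [load 350/350]
  70 → stock rod 5 (new)  [load 70/350]
  60 → stock rod 5  [load 130/350]
  60 → stock rod 5  [load 190/350]
5 stock rods opened.

5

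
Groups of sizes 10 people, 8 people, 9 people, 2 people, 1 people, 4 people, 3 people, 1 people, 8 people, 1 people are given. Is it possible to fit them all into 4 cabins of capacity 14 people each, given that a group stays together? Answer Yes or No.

A valid assignment using 4 cabins:
  cabin 1: 10 + 4 = 14
  cabin 2: 9 + 3 + 2 = 14
  cabin 3: 8 + 1 + 1 + 1 = 11
  cabin 4: 8 = 8
Every load is within 14 people, so 4 cabins suffice.

Yes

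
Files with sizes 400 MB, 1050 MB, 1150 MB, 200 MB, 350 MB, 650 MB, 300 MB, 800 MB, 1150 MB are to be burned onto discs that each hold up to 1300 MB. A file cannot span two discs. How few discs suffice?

5

Total = 1150 + 1150 + 1050 + 800 + 650 + 400 + 350 + 300 + 200 = 6050 MB.
Lower bound: ⌈6050/1300⌉ = 5 discs.
A packing using 5 discs:
  disc 1: 1150 = 1150
  disc 2: 1150 = 1150
  disc 3: 1050 + 200 = 1250
  disc 4: 800 + 400 = 1200
  disc 5: 650 + 350 + 300 = 1300
This matches the lower bound, so 5 is optimal.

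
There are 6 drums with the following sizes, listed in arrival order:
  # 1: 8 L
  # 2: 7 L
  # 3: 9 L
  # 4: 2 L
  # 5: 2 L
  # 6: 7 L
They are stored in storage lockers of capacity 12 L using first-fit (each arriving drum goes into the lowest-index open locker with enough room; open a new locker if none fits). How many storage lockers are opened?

  8 → locker 1 (new)  [load 8/12]
  7 → locker 2 (new)  [load 7/12]
  9 → locker 3 (new)  [load 9/12]
  2 → locker 1  [load 10/12]
  2 → locker 1  [load 12/12]
  7 → locker 4 (new)  [load 7/12]
4 storage lockers opened.

4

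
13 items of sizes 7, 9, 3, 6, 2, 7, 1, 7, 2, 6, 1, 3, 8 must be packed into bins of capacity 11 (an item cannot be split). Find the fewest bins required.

Total = 9 + 8 + 7 + 7 + 7 + 6 + 6 + 3 + 3 + 2 + 2 + 1 + 1 = 62.
Lower bound: ⌈62/11⌉ = 6 bins.
Also, 7 items each exceed 11/2, and no two of those can share a bin, so at least 7 bins are needed.
A packing using 7 bins:
  bin 1: 9 + 2 = 11
  bin 2: 8 + 3 = 11
  bin 3: 7 + 3 + 1 = 11
  bin 4: 7 + 2 + 1 = 10
  bin 5: 7 = 7
  bin 6: 6 = 6
  bin 7: 6 = 6
This matches the lower bound, so 7 is optimal.

7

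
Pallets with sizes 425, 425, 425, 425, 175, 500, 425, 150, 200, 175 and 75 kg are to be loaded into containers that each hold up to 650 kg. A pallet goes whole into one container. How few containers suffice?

Total = 500 + 425 + 425 + 425 + 425 + 425 + 200 + 175 + 175 + 150 + 75 = 3400 kg.
Lower bound: ⌈3400/650⌉ = 6 containers.
A packing using 6 containers:
  container 1: 500 + 150 = 650
  container 2: 425 + 200 = 625
  container 3: 425 + 175 = 600
  container 4: 425 + 175 = 600
  container 5: 425 + 75 = 500
  container 6: 425 = 425
This matches the lower bound, so 6 is optimal.

6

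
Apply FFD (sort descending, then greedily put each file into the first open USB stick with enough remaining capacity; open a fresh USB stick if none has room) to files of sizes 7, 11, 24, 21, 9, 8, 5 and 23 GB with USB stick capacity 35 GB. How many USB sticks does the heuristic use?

Sorted descending: 24, 23, 21, 11, 9, 8, 7, 5.
  24 → USB stick 1 (new)  [load 24/35]
  23 → USB stick 2 (new)  [load 23/35]
  21 → USB stick 3 (new)  [load 21/35]
  11 → USB stick 1  [load 35/35]
  9 → USB stick 2  [load 32/35]
  8 → USB stick 3  [load 29/35]
  7 → USB stick 4 (new)  [load 7/35]
  5 → USB stick 3  [load 34/35]
4 USB sticks opened.

4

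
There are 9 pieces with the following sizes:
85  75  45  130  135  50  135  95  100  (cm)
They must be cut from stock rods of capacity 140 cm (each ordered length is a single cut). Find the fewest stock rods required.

7

Total = 135 + 135 + 130 + 100 + 95 + 85 + 75 + 50 + 45 = 850 cm.
Lower bound: ⌈850/140⌉ = 7 stock rods.
A packing using 7 stock rods:
  stock rod 1: 135 = 135
  stock rod 2: 135 = 135
  stock rod 3: 130 = 130
  stock rod 4: 100 = 100
  stock rod 5: 95 + 45 = 140
  stock rod 6: 85 + 50 = 135
  stock rod 7: 75 = 75
This matches the lower bound, so 7 is optimal.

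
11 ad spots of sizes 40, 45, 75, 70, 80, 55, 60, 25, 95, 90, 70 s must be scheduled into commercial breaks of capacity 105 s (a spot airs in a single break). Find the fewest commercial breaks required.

8

Total = 95 + 90 + 80 + 75 + 70 + 70 + 60 + 55 + 45 + 40 + 25 = 705 s.
Lower bound: ⌈705/105⌉ = 7 commercial breaks.
Also, 8 ad spots each exceed 105/2 s, and no two of those can share a break, so at least 8 commercial breaks are needed.
A packing using 8 commercial breaks:
  break 1: 95 = 95
  break 2: 90 = 90
  break 3: 80 + 25 = 105
  break 4: 75 = 75
  break 5: 70 = 70
  break 6: 70 = 70
  break 7: 60 + 45 = 105
  break 8: 55 + 40 = 95
This matches the lower bound, so 8 is optimal.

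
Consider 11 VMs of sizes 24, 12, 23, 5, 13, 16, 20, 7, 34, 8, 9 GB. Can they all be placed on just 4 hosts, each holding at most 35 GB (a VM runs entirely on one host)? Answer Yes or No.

Total = 171 GB; ⌈171/35⌉ = 5.
At least 5 hosts are required, but only 4 are allowed.

No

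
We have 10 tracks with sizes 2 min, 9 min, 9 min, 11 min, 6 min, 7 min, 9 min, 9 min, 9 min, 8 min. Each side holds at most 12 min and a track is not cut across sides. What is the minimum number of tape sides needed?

9

Total = 11 + 9 + 9 + 9 + 9 + 9 + 8 + 7 + 6 + 2 = 79 min.
Lower bound: ⌈79/12⌉ = 7 tape sides.
Also, 8 tracks each exceed 6 min, and no two of those can share a side, so at least 8 tape sides are needed.
A packing using 9 tape sides:
  side 1: 11 = 11
  side 2: 9 + 2 = 11
  side 3: 9 = 9
  side 4: 9 = 9
  side 5: 9 = 9
  side 6: 9 = 9
  side 7: 8 = 8
  side 8: 7 = 7
  side 9: 6 = 6
No arrangement into 8 tape sides stays within capacity, so 9 is optimal.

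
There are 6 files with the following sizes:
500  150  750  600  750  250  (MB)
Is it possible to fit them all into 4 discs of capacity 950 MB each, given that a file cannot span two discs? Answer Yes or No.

Yes

A valid assignment using 4 discs:
  disc 1: 750 + 150 = 900
  disc 2: 750 = 750
  disc 3: 600 + 250 = 850
  disc 4: 500 = 500
Every load is within 950 MB, so 4 discs suffice.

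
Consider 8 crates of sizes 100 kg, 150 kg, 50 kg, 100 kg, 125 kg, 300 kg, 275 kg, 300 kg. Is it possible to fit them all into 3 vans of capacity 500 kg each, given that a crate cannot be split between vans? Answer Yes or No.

A valid assignment using 3 vans:
  van 1: 300 + 150 + 50 = 500
  van 2: 300 + 125 = 425
  van 3: 275 + 100 + 100 = 475
Every load is within 500 kg, so 3 vans suffice.

Yes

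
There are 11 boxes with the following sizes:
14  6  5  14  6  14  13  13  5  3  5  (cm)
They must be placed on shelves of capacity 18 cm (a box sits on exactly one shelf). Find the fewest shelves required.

Total = 14 + 14 + 14 + 13 + 13 + 6 + 6 + 5 + 5 + 5 + 3 = 98 cm.
Lower bound: ⌈98/18⌉ = 6 shelves.
A packing using 6 shelves:
  shelf 1: 14 + 3 = 17
  shelf 2: 14 = 14
  shelf 3: 14 = 14
  shelf 4: 13 + 5 = 18
  shelf 5: 13 + 5 = 18
  shelf 6: 6 + 6 + 5 = 17
This matches the lower bound, so 6 is optimal.

6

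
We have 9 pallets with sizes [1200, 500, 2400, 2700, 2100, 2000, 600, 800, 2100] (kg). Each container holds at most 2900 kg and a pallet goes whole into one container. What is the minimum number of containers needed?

Total = 2700 + 2400 + 2100 + 2100 + 2000 + 1200 + 800 + 600 + 500 = 14400 kg.
Lower bound: ⌈14400/2900⌉ = 5 containers.
A packing using 6 containers:
  container 1: 2700 = 2700
  container 2: 2400 + 500 = 2900
  container 3: 2100 + 800 = 2900
  container 4: 2100 + 600 = 2700
  container 5: 2000 = 2000
  container 6: 1200 = 1200
No arrangement into 5 containers stays within capacity, so 6 is optimal.

6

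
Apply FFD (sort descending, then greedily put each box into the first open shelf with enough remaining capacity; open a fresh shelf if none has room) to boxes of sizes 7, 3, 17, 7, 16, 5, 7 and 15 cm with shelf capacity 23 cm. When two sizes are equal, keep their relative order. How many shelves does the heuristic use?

Sorted descending: 17, 16, 15, 7, 7, 7, 5, 3.
  17 → shelf 1 (new)  [load 17/23]
  16 → shelf 2 (new)  [load 16/23]
  15 → shelf 3 (new)  [load 15/23]
  7 → shelf 2  [load 23/23]
  7 → shelf 3  [load 22/23]
  7 → shelf 4 (new)  [load 7/23]
  5 → shelf 1  [load 22/23]
  3 → shelf 4  [load 10/23]
4 shelves opened.

4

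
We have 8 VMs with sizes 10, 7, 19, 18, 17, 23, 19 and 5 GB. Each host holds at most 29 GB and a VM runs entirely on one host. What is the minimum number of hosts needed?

5

Total = 23 + 19 + 19 + 18 + 17 + 10 + 7 + 5 = 118 GB.
Lower bound: ⌈118/29⌉ = 5 hosts.
A packing using 5 hosts:
  host 1: 23 + 5 = 28
  host 2: 19 + 10 = 29
  host 3: 19 + 7 = 26
  host 4: 18 = 18
  host 5: 17 = 17
This matches the lower bound, so 5 is optimal.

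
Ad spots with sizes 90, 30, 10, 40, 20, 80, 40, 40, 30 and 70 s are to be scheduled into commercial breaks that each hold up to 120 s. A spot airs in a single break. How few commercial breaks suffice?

Total = 90 + 80 + 70 + 40 + 40 + 40 + 30 + 30 + 20 + 10 = 450 s.
Lower bound: ⌈450/120⌉ = 4 commercial breaks.
A packing using 4 commercial breaks:
  break 1: 90 + 30 = 120
  break 2: 80 + 40 = 120
  break 3: 70 + 40 + 10 = 120
  break 4: 40 + 30 + 20 = 90
This matches the lower bound, so 4 is optimal.

4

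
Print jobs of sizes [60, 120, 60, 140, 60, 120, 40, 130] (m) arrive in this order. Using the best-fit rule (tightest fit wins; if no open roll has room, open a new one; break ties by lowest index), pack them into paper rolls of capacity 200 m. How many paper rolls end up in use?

4

  60 → roll 1 (new)  [load 60/200]
  120 → roll 1  [load 180/200]
  60 → roll 2 (new)  [load 60/200]
  140 → roll 2  [load 200/200]
  60 → roll 3 (new)  [load 60/200]
  120 → roll 3  [load 180/200]
  40 → roll 4 (new)  [load 40/200]
  130 → roll 4  [load 170/200]
4 paper rolls opened.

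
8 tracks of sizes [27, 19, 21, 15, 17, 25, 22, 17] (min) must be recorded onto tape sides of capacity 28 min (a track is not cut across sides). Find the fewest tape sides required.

Total = 27 + 25 + 22 + 21 + 19 + 17 + 17 + 15 = 163 min.
Lower bound: ⌈163/28⌉ = 6 tape sides.
Also, 8 tracks each exceed 14 min, and no two of those can share a side, so at least 8 tape sides are needed.
A packing using 8 tape sides:
  side 1: 27 = 27
  side 2: 25 = 25
  side 3: 22 = 22
  side 4: 21 = 21
  side 5: 19 = 19
  side 6: 17 = 17
  side 7: 17 = 17
  side 8: 15 = 15
This matches the lower bound, so 8 is optimal.

8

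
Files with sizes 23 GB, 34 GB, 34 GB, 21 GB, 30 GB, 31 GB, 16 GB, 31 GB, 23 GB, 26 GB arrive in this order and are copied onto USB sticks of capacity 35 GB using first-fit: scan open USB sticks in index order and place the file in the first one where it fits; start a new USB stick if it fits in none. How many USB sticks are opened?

  23 → USB stick 1 (new)  [load 23/35]
  34 → USB stick 2 (new)  [load 34/35]
  34 → USB stick 3 (new)  [load 34/35]
  21 → USB stick 4 (new)  [load 21/35]
  30 → USB stick 5 (new)  [load 30/35]
  31 → USB stick 6 (new)  [load 31/35]
  16 → USB stick 7 (new)  [load 16/35]
  31 → USB stick 8 (new)  [load 31/35]
  23 → USB stick 9 (new)  [load 23/35]
  26 → USB stick 10 (new)  [load 26/35]
10 USB sticks opened.

10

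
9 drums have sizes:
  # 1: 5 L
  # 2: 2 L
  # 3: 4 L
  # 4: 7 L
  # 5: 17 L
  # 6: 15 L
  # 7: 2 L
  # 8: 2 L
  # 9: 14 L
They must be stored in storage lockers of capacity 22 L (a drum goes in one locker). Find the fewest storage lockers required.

Total = 17 + 15 + 14 + 7 + 5 + 4 + 2 + 2 + 2 = 68 L.
Lower bound: ⌈68/22⌉ = 4 storage lockers.
A packing using 4 storage lockers:
  locker 1: 17 + 5 = 22
  locker 2: 15 + 7 = 22
  locker 3: 14 + 4 + 2 + 2 = 22
  locker 4: 2 = 2
This matches the lower bound, so 4 is optimal.

4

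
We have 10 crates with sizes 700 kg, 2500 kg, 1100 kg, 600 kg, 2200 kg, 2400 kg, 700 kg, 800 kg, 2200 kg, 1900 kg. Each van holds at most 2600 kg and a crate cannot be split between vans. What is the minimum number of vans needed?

7

Total = 2500 + 2400 + 2200 + 2200 + 1900 + 1100 + 800 + 700 + 700 + 600 = 15100 kg.
Lower bound: ⌈15100/2600⌉ = 6 vans.
A packing using 7 vans:
  van 1: 2500 = 2500
  van 2: 2400 = 2400
  van 3: 2200 = 2200
  van 4: 2200 = 2200
  van 5: 1900 + 700 = 2600
  van 6: 1100 + 800 + 700 = 2600
  van 7: 600 = 600
No arrangement into 6 vans stays within capacity, so 7 is optimal.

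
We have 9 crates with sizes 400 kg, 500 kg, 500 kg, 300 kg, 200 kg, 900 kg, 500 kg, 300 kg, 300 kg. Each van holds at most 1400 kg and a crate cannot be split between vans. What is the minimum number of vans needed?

Total = 900 + 500 + 500 + 500 + 400 + 300 + 300 + 300 + 200 = 3900 kg.
Lower bound: ⌈3900/1400⌉ = 3 vans.
A packing using 3 vans:
  van 1: 900 + 500 = 1400
  van 2: 500 + 500 + 400 = 1400
  van 3: 300 + 300 + 300 + 200 = 1100
This matches the lower bound, so 3 is optimal.

3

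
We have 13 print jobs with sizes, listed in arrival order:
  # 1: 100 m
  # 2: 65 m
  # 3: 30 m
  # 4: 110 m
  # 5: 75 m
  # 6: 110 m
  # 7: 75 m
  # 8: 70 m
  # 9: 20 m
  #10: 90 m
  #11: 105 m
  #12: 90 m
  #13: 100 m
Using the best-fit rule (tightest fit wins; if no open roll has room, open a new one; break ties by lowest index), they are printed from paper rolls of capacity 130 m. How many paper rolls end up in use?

  100 → roll 1 (new)  [load 100/130]
  65 → roll 2 (new)  [load 65/130]
  30 → roll 1  [load 130/130]
  110 → roll 3 (new)  [load 110/130]
  75 → roll 4 (new)  [load 75/130]
  110 → roll 5 (new)  [load 110/130]
  75 → roll 6 (new)  [load 75/130]
  70 → roll 7 (new)  [load 70/130]
  20 → roll 3  [load 130/130]
  90 → roll 8 (new)  [load 90/130]
  105 → roll 9 (new)  [load 105/130]
  90 → roll 10 (new)  [load 90/130]
  100 → roll 11 (new)  [load 100/130]
11 paper rolls opened.

11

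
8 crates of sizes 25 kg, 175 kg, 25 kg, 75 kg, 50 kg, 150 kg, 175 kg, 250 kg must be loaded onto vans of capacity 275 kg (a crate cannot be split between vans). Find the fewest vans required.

Total = 250 + 175 + 175 + 150 + 75 + 50 + 25 + 25 = 925 kg.
Lower bound: ⌈925/275⌉ = 4 vans.
A packing using 4 vans:
  van 1: 250 + 25 = 275
  van 2: 175 + 75 + 25 = 275
  van 3: 175 + 50 = 225
  van 4: 150 = 150
This matches the lower bound, so 4 is optimal.

4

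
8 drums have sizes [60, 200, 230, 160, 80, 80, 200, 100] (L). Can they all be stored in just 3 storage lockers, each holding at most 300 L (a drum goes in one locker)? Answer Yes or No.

No

Total = 1110 L; ⌈1110/300⌉ = 4.
At least 4 storage lockers are required, but only 3 are allowed.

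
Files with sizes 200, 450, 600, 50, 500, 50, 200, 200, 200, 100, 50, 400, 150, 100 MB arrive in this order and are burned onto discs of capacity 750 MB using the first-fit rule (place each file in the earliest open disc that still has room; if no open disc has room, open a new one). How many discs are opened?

  200 → disc 1 (new)  [load 200/750]
  450 → disc 1  [load 650/750]
  600 → disc 2 (new)  [load 600/750]
  50 → disc 1  [load 700/750]
  500 → disc 3 (new)  [load 500/750]
  50 → disc 1  [load 750/750]
  200 → disc 3  [load 700/750]
  200 → disc 4 (new)  [load 200/750]
  200 → disc 4  [load 400/750]
  100 → disc 2  [load 700/750]
  50 → disc 2  [load 750/750]
  400 → disc 5 (new)  [load 400/750]
  150 → disc 4  [load 550/750]
  100 → disc 4  [load 650/750]
5 discs opened.

5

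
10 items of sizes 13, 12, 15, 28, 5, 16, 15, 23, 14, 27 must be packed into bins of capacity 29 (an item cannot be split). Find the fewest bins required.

6

Total = 28 + 27 + 23 + 16 + 15 + 15 + 14 + 13 + 12 + 5 = 168.
Lower bound: ⌈168/29⌉ = 6 bins.
A packing using 6 bins:
  bin 1: 28 = 28
  bin 2: 27 = 27
  bin 3: 23 + 5 = 28
  bin 4: 16 + 13 = 29
  bin 5: 15 + 14 = 29
  bin 6: 15 + 12 = 27
This matches the lower bound, so 6 is optimal.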